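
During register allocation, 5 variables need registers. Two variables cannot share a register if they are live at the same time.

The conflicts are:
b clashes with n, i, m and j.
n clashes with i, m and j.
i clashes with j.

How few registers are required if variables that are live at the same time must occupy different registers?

4

b, n, i, j are mutually in conflict, so at least 4 registers are needed.
4 registers suffice: register 1 → {n}; register 2 → {b}; register 3 → {i, m}; register 4 → {j}. Each listed conflict is separated.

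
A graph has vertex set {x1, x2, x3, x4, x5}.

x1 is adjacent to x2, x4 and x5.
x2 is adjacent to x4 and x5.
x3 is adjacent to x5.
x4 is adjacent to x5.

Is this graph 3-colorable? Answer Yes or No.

x1, x2, x4, x5 form a clique, so at least 4 colors are needed.
So 3 colors are not enough.

No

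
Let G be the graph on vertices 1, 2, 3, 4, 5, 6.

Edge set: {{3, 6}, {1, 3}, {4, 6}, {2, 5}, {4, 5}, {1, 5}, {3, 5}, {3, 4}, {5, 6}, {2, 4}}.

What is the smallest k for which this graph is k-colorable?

3, 4, 5, 6 are mutually adjacent (a clique of size 4), so at least 4 colors are needed.
4 colors suffice: color red → {5}; color blue → {1, 4}; color green → {2, 3}; color yellow → {6}. No two adjacent vertices share a color.

4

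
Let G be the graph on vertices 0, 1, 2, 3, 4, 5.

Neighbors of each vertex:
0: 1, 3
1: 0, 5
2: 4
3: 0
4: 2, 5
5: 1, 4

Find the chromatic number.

2

1 and 5 are adjacent, so at least 2 colors are needed.
2 colors suffice: 0=b, 1=a, 2=b, 3=a, 4=a, 5=b. No two adjacent vertices share a color.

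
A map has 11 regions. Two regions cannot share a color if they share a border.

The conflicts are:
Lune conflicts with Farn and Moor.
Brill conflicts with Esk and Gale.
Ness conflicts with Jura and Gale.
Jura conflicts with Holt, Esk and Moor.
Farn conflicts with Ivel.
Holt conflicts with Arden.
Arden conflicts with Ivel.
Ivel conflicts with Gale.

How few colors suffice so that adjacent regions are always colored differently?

3

The cycle Gale-Ness-Jura-Esk-Brill-Gale has odd length 5, so it cannot be 2-colored; at least 3 colors are needed.
3 colors suffice: Lune=1, Brill=1, Ness=3, Jura=1, Farn=2, Holt=2, Esk=2, Arden=3, Ivel=1, Gale=2, Moor=2. Each listed conflict is separated.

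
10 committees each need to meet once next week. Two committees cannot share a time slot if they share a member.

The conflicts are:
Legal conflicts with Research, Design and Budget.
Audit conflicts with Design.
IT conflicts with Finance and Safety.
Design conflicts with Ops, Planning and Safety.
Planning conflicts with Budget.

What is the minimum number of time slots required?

2

Legal and Budget conflict, so at least 2 time slots are needed.
2 time slots suffice: time slot 1 → {IT, Research, Design, Budget}; time slot 2 → {Legal, Audit, Ops, Finance, Planning, Safety}. Each listed conflict is separated.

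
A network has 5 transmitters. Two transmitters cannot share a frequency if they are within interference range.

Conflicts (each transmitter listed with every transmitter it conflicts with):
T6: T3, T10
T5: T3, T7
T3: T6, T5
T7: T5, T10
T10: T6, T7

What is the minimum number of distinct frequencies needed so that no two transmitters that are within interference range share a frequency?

The cycle T7-T5-T3-T6-T10-T7 has odd length 5, so it cannot be 2-colored; at least 3 frequencies are needed.
3 frequencies suffice: frequency 1 → {T3, T7}; frequency 2 → {T6, T5}; frequency 3 → {T10}. Every pair that conflicts lands in different frequencies.

3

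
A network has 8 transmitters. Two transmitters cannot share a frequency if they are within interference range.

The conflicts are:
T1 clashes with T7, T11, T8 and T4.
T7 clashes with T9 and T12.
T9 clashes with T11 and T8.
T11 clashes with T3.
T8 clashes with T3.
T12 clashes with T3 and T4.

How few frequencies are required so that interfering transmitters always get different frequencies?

The cycle T3-T11-T9-T7-T12-T3 has odd length 5, so it cannot be 2-colored; at least 3 frequencies are needed.
3 frequencies suffice: frequency 1 → {T1, T9, T12}; frequency 2 → {T7, T11, T8, T4}; frequency 3 → {T3}. No two conflicting transmitters share a frequency.

3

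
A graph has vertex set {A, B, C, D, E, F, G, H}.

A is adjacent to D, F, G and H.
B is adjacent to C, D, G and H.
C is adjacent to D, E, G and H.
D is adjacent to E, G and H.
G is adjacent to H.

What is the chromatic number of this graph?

5

B, C, D, G, H are pairwise adjacent (a clique of size 5), so at least 5 colors are needed.
5 colors suffice: color red → {D, F}; color blue → {A, C}; color green → {E, H}; color yellow → {G}; color purple → {B}. Each edge has distinct colors on its endpoints.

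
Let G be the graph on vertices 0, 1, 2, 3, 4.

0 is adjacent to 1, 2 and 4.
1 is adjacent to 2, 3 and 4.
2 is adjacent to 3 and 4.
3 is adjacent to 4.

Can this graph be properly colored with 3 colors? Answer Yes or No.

No

1, 2, 3, 4 are pairwise adjacent (a clique of size 4), so at least 4 colors are needed.
So 3 colors are not enough.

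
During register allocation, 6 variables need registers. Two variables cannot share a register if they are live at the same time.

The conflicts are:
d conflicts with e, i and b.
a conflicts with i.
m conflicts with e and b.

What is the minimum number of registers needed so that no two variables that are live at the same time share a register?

2

d and i conflict, so at least 2 registers are needed.
A valid assignment using 2 registers: d=1, a=1, m=1, e=2, i=2, b=2. Each listed conflict is separated.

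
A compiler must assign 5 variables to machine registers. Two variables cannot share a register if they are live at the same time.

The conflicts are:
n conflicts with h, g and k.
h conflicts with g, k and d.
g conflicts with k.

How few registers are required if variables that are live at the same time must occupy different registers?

4

n, h, g, k pairwise conflict, so at least 4 registers are needed.
4 registers suffice: n=2, h=1, g=4, k=3, d=2. Each listed conflict is separated.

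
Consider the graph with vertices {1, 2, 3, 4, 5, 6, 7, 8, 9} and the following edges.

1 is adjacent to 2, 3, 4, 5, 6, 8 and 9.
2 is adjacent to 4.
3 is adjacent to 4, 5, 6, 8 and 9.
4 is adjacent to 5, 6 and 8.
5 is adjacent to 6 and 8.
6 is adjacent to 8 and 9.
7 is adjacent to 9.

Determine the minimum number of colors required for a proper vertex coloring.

6

1, 3, 4, 5, 6, 8 are pairwise adjacent (a clique of size 6), so at least 6 colors are needed.
A valid assignment using 6 colors: 1=a, 2=b, 3=d, 4=c, 5=e, 6=b, 7=a, 8=f, 9=c. Each edge has distinct colors on its endpoints.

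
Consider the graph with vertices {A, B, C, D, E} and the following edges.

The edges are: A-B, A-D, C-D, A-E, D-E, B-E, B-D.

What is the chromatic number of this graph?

A, B, D, E are mutually adjacent (a clique of size 4), so at least 4 colors are needed.
One proper 4-coloring: A=blue, B=green, C=blue, D=red, E=yellow. Every edge joins two different colors.

4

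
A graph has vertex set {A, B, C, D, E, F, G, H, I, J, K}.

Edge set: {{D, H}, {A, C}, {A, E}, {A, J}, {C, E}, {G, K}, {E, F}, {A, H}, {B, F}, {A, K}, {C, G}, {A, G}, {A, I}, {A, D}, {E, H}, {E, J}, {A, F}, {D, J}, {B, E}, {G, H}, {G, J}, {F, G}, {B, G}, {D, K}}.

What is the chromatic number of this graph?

3

B, F, G are mutually adjacent, so at least 3 colors are needed.
3 colors suffice: color 1 → {A, B}; color 2 → {D, E, G, I}; color 3 → {C, F, H, J, K}. Every edge joins two different colors.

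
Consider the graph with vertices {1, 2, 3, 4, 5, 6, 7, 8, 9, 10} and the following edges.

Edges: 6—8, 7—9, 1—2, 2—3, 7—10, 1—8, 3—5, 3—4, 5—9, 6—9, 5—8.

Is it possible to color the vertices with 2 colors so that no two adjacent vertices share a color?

The cycle 2-3-5-8-1-2 has odd length 5, so it cannot be 2-colored; at least 3 colors are needed.
So 2 colors are not enough.

No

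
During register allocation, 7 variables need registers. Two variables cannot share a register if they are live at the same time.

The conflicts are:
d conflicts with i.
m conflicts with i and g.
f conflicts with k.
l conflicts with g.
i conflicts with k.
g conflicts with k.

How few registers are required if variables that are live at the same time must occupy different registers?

d and i conflict, so at least 2 registers are needed.
2 registers suffice: d=2, m=2, f=1, l=2, i=1, g=1, k=2. Each listed conflict is separated.

2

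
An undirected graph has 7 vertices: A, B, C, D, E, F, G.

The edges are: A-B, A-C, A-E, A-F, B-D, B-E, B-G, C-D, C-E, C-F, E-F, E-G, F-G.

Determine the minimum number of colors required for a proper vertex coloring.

4

A, C, E, F are pairwise adjacent (a clique of size 4), so at least 4 colors are needed.
4 colors suffice: color 1 → {D, E}; color 2 → {B, F}; color 3 → {A, G}; color 4 → {C}. No two adjacent vertices share a color.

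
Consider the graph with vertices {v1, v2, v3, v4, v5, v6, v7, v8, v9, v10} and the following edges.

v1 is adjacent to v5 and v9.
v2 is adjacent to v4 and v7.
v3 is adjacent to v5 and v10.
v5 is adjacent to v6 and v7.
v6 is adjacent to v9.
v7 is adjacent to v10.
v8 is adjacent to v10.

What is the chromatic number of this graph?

2

v8 and v10 are adjacent, so at least 2 colors are needed.
A valid assignment using 2 colors: v1=B, v2=R, v3=B, v4=B, v5=R, v6=B, v7=B, v8=B, v9=R, v10=R. Every edge joins two different colors.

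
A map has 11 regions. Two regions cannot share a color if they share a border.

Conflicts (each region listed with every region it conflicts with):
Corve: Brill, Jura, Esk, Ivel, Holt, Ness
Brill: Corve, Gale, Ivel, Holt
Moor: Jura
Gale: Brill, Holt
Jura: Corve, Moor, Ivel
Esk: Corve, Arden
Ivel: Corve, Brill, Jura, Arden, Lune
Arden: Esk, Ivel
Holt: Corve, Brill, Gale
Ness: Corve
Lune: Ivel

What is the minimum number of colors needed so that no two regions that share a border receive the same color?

Corve, Brill, Ivel pairwise conflict, so at least 3 colors are needed.
3 colors suffice: color 1 → {Corve, Moor, Gale, Arden, Lune}; color 2 → {Esk, Ivel, Holt, Ness}; color 3 → {Brill, Jura}. No two conflicting regions share a color.

3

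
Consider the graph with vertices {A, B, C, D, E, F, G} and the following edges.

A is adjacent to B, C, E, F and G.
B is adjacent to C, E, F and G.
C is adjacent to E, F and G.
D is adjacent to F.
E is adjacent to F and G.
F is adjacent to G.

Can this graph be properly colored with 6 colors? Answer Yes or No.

The chromatic number is 6. A, B, C, E, F, G are pairwise adjacent (a clique of size 6), so at least 6 colors are needed.
6 colors suffice: color 1 → {F}; color 2 → {C, D}; color 3 → {A}; color 4 → {B}; color 5 → {E}; color 6 → {G}.
That is already a proper 6-coloring.

Yes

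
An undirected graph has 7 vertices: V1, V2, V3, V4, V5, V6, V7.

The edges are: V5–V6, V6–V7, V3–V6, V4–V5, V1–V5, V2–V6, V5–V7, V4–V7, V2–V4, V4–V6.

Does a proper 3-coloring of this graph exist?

V4, V5, V6, V7 form a clique, so at least 4 colors are needed.
So 3 colors are not enough.

No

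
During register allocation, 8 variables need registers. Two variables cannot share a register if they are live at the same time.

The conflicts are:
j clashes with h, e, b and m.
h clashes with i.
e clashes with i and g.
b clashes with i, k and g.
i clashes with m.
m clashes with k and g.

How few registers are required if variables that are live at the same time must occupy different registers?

2

b and k conflict, so at least 2 registers are needed.
2 registers suffice: register 1 → {h, e, b, m}; register 2 → {j, i, k, g}. No two conflicting variables share a register.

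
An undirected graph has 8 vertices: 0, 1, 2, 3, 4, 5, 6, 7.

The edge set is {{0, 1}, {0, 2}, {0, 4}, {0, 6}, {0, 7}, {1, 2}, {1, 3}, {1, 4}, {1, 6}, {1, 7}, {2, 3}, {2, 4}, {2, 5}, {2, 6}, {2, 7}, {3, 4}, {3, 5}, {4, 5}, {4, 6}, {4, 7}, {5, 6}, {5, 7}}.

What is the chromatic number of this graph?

5

0, 1, 2, 4, 7 form a clique, so at least 5 colors are needed.
5 colors suffice: 0=e, 1=c, 2=a, 3=d, 4=b, 5=c, 6=d, 7=d. Every edge joins two different colors.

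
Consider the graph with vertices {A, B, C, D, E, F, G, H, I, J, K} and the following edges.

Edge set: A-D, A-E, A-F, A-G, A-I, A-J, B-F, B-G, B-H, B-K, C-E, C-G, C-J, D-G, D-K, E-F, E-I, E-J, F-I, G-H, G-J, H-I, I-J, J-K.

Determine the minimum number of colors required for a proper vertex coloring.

A, E, F, I are pairwise adjacent (a clique of size 4), so at least 4 colors are needed.
4 colors suffice: A=3, B=3, C=3, D=2, E=1, F=2, G=1, H=2, I=4, J=2, K=1. Every edge joins two different colors.

4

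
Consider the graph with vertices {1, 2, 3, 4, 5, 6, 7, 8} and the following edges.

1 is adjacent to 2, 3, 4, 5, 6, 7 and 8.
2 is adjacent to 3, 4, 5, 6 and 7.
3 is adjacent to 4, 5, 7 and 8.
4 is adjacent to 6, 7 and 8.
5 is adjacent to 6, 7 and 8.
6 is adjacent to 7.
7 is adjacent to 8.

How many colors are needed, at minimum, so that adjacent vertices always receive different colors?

5

1, 2, 4, 6, 7 are mutually adjacent (a clique of size 5), so at least 5 colors are needed.
5 colors suffice: color red → {7}; color blue → {1}; color green → {4, 5}; color yellow → {2, 8}; color purple → {3, 6}. No two adjacent vertices share a color.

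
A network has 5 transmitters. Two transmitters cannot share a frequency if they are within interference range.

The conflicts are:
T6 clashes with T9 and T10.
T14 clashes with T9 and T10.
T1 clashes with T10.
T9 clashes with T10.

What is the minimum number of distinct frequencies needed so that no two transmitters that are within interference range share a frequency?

T14, T9, T10 are mutually in conflict, so at least 3 frequencies are needed.
3 frequencies suffice: frequency 1 → {T10}; frequency 2 → {T1, T9}; frequency 3 → {T6, T14}. Each listed conflict is separated.

3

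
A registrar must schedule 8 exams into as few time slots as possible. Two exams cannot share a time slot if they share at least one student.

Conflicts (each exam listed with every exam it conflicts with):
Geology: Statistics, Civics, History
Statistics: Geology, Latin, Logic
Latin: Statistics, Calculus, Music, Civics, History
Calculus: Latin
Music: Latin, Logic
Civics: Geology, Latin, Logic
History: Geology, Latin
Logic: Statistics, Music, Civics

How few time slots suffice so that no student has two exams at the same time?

2

Statistics and Logic conflict, so at least 2 time slots are needed.
A valid assignment using 2 time slots: Geology=1, Statistics=2, Latin=1, Calculus=2, Music=2, Civics=2, History=2, Logic=1. Each listed conflict is separated.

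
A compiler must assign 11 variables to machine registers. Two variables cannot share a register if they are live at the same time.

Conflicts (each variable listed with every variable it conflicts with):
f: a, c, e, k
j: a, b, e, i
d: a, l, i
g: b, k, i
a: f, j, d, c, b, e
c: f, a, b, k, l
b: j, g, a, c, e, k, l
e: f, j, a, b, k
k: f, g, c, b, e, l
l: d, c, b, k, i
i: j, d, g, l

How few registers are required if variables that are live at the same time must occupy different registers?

j, a, b, e are mutually in conflict, so at least 4 registers are needed.
Using 4 registers: f=1, j=4, d=3, g=3, a=2, c=3, b=1, e=3, k=2, l=4, i=1. No two conflicting variables share a register.

4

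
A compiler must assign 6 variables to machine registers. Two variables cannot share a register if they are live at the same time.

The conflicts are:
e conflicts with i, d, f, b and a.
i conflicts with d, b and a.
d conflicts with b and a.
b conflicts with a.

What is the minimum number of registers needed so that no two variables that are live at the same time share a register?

e, i, d, b, a are mutually in conflict, so at least 5 registers are needed.
A valid assignment using 5 registers: e=1, i=5, d=2, f=2, b=3, a=4. No two conflicting variables share a register.

5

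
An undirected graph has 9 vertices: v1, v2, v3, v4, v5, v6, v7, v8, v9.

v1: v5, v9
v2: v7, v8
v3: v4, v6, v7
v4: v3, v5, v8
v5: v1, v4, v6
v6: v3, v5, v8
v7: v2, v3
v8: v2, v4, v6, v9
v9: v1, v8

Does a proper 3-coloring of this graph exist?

Yes

The chromatic number is 3. The cycle v2-v7-v3-v4-v8-v2 has odd length 5, so it cannot be 2-colored; at least 3 colors are needed.
3 colors suffice: color 1 → {v3, v5, v8}; color 2 → {v2, v4, v6, v9}; color 3 → {v1, v7}.
That is already a proper 3-coloring.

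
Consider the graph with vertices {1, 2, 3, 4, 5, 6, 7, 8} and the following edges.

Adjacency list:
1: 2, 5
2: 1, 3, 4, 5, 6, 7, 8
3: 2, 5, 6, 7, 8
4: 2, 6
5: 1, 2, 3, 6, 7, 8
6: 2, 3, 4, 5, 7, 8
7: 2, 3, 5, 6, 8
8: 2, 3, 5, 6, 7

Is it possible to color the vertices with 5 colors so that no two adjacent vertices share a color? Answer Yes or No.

2, 3, 5, 6, 7, 8 are pairwise adjacent (a clique of size 6), so at least 6 colors are needed.
So 5 colors are not enough.

No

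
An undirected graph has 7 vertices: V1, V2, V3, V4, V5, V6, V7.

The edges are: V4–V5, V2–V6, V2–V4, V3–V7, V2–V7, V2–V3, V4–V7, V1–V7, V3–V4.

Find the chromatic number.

V2, V3, V4, V7 are mutually adjacent (a clique of size 4), so at least 4 colors are needed.
4 colors suffice: color 1 → {V5, V6, V7}; color 2 → {V1, V2}; color 3 → {V4}; color 4 → {V3}. Each edge has distinct colors on its endpoints.

4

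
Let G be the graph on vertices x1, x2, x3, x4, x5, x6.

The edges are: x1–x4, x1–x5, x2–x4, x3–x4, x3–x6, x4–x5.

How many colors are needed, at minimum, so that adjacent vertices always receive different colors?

x1, x4, x5 are pairwise adjacent, so at least 3 colors are needed.
One proper 3-coloring: x1=B, x2=B, x3=B, x4=R, x5=G, x6=R. Each edge has distinct colors on its endpoints.

3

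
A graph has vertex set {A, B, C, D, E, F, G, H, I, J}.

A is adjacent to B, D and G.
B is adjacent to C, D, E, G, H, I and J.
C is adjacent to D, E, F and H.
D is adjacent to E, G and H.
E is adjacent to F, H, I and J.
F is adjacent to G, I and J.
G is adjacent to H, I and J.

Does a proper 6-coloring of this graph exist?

The chromatic number is 5. B, C, D, E, H form a clique, so at least 5 colors are needed.
5 colors suffice: color 1 → {B, F}; color 2 → {E, G}; color 3 → {D, I, J}; color 4 → {A, C}; color 5 → {H}.
Since 6 ≥ 5, a proper 6-coloring certainly exists.

Yes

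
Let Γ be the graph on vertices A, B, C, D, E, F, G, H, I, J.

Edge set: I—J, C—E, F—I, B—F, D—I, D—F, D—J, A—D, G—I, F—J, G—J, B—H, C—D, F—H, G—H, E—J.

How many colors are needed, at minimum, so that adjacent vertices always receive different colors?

4

D, F, I, J form a clique, so at least 4 colors are needed.
One proper 4-coloring: A=1, B=2, C=1, D=2, E=2, F=3, G=2, H=1, I=4, J=1. No two adjacent vertices share a color.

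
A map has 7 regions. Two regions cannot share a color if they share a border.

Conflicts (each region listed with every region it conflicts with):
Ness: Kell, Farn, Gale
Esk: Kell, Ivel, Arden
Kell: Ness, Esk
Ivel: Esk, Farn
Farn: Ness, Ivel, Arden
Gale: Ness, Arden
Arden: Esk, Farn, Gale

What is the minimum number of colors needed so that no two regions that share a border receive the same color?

3

The cycle Esk-Arden-Farn-Ness-Kell-Esk has odd length 5, so it cannot be 2-colored; at least 3 colors are needed.
3 colors suffice: color 1 → {Esk, Farn, Gale}; color 2 → {Ness, Ivel, Arden}; color 3 → {Kell}. Each listed conflict is separated.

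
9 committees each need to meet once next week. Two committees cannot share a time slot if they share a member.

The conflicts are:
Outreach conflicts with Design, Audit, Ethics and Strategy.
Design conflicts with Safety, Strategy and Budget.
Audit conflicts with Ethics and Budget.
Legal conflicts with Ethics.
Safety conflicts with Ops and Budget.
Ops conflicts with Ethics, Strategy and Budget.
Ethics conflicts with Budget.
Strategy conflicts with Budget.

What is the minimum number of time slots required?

3

Safety, Ops, Budget all conflict with each other, so at least 3 time slots are needed.
3 time slots suffice: Outreach=1, Design=3, Audit=3, Legal=1, Safety=2, Ops=3, Ethics=2, Strategy=2, Budget=1. Each listed conflict is separated.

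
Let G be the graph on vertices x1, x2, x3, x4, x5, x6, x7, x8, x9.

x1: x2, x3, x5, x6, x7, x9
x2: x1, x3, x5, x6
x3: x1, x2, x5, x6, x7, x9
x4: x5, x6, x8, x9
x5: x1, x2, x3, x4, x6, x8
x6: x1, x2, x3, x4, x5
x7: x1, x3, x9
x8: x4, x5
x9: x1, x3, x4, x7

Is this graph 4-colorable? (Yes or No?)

x1, x2, x3, x5, x6 are pairwise adjacent (a clique of size 5), so at least 5 colors are needed.
So 4 colors are not enough.

No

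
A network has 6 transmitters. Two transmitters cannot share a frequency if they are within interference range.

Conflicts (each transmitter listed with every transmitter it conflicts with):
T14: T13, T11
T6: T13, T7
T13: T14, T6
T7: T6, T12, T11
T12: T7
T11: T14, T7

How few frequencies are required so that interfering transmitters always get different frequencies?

The cycle T7-T6-T13-T14-T11-T7 has odd length 5, so it cannot be 2-colored; at least 3 frequencies are needed.
3 frequencies suffice: frequency 1 → {T13, T7}; frequency 2 → {T14, T6, T12}; frequency 3 → {T11}. Every pair that conflicts lands in different frequencies.

3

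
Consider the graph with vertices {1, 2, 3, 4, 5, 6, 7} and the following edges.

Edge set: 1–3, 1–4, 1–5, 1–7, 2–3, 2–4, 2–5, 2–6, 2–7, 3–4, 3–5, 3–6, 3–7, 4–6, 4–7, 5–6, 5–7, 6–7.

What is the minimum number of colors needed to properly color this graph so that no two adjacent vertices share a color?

2, 3, 5, 6, 7 are pairwise adjacent (a clique of size 5), so at least 5 colors are needed.
A valid assignment using 5 colors: 1=d, 2=e, 3=b, 4=c, 5=c, 6=d, 7=a. Every edge joins two different colors.

5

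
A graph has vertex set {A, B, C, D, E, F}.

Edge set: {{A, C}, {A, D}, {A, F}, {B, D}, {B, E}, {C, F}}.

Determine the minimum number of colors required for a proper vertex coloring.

3

A, C, F are mutually adjacent, so at least 3 colors are needed.
3 colors suffice: color red → {A, B}; color blue → {D, E, F}; color green → {C}. Each edge has distinct colors on its endpoints.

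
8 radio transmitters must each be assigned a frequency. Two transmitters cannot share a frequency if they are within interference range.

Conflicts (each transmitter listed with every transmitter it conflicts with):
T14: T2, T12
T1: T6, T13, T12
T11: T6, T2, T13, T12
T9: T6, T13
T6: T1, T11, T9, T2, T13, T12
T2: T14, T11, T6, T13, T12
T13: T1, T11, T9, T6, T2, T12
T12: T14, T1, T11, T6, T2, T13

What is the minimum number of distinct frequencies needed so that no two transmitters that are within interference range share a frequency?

5

T11, T6, T2, T13, T12 are mutually in conflict, so at least 5 frequencies are needed.
Using 5 frequencies: T14=1, T1=4, T11=5, T9=2, T6=3, T2=4, T13=1, T12=2. Every pair that conflicts lands in different frequencies.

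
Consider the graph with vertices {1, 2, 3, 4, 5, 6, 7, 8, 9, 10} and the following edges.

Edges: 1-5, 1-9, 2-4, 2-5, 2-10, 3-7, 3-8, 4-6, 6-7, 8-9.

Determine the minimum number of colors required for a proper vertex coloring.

The cycle 3-7-6-4-2-5-1-9-8-3 has odd length 9, so it cannot be 2-colored; at least 3 colors are needed.
3 colors suffice: color a → {1, 2, 3, 6}; color b → {4, 5, 7, 9, 10}; color c → {8}. Each edge has distinct colors on its endpoints.

3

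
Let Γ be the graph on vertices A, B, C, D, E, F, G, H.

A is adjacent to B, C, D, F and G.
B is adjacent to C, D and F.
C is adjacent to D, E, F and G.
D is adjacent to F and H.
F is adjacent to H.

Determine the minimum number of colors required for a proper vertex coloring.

5

A, B, C, D, F are pairwise adjacent (a clique of size 5), so at least 5 colors are needed.
5 colors suffice: color 1 → {C, H}; color 2 → {A, E}; color 3 → {D, G}; color 4 → {F}; color 5 → {B}. Every edge joins two different colors.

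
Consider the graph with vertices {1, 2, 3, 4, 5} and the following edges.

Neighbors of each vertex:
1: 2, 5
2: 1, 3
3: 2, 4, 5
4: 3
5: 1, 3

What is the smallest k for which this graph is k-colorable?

3 and 5 are adjacent, so at least 2 colors are needed.
2 colors suffice: color red → {1, 3}; color blue → {2, 4, 5}. Each edge has distinct colors on its endpoints.

2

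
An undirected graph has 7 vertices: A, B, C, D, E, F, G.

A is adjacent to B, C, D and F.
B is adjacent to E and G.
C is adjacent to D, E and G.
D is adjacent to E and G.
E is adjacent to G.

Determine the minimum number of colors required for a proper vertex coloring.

4

C, D, E, G are pairwise adjacent (a clique of size 4), so at least 4 colors are needed.
4 colors suffice: color red → {B, C, F}; color blue → {D}; color green → {A, E}; color yellow → {G}. No two adjacent vertices share a color.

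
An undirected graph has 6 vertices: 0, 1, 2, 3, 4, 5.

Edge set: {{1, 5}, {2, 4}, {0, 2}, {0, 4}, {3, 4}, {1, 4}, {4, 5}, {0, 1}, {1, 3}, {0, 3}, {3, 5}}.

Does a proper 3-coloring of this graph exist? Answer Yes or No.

1, 3, 4, 5 form a clique, so at least 4 colors are needed.
So 3 colors are not enough.

No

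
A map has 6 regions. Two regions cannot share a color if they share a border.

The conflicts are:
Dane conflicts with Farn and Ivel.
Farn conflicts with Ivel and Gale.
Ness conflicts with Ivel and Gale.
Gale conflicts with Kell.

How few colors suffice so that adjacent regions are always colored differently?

3

Dane, Farn, Ivel pairwise conflict, so at least 3 colors are needed.
One proper 3-coloring: Dane=3, Farn=2, Ness=2, Ivel=1, Gale=1, Kell=2. Every pair that conflicts lands in different colors.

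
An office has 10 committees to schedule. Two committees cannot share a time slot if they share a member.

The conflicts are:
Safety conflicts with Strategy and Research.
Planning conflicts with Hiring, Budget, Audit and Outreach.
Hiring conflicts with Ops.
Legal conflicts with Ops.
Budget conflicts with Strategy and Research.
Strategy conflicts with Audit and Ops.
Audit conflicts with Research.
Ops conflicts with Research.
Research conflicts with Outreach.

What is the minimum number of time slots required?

3

The cycle Planning-Audit-Strategy-Ops-Hiring-Planning has odd length 5, so it cannot be 2-colored; at least 3 time slots are needed.
3 time slots suffice: time slot 1 → {Planning, Legal, Strategy, Research}; time slot 2 → {Safety, Budget, Audit, Ops, Outreach}; time slot 3 → {Hiring}. Each listed conflict is separated.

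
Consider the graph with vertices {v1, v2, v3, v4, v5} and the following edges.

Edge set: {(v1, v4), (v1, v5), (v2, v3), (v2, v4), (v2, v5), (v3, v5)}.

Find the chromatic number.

3

v2, v3, v5 are pairwise adjacent, so at least 3 colors are needed.
3 colors suffice: color red → {v1, v2}; color blue → {v4, v5}; color green → {v3}. No two adjacent vertices share a color.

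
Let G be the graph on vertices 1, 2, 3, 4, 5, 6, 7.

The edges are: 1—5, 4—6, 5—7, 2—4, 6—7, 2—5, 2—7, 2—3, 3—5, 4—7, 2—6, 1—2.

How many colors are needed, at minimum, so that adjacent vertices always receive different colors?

2, 4, 6, 7 form a clique, so at least 4 colors are needed.
4 colors suffice: color red → {2}; color blue → {1, 3, 7}; color green → {5, 6}; color yellow → {4}. Every edge joins two different colors.

4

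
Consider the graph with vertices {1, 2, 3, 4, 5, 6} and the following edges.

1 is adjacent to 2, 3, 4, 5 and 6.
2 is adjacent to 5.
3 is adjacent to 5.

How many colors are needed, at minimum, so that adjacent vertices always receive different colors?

3

1, 2, 5 are mutually adjacent, so at least 3 colors are needed.
3 colors suffice: color red → {1}; color blue → {4, 5, 6}; color green → {2, 3}. Every edge joins two different colors.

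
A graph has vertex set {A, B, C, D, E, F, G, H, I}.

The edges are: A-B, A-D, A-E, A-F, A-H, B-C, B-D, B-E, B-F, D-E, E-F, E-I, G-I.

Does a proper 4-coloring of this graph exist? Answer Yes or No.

Yes

The chromatic number is 4. A, B, E, F are pairwise adjacent (a clique of size 4), so at least 4 colors are needed.
4 colors suffice: color red → {B, H, I}; color blue → {C, E, G}; color green → {A}; color yellow → {D, F}.
That is already a proper 4-coloring.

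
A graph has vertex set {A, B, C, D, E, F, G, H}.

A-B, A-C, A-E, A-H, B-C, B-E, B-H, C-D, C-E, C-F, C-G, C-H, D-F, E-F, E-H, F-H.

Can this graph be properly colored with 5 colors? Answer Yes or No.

Yes

The chromatic number is 5. A, B, C, E, H are pairwise adjacent (a clique of size 5), so at least 5 colors are needed.
5 colors suffice: color 1 → {C}; color 2 → {D, G, H}; color 3 → {E}; color 4 → {A, F}; color 5 → {B}.
That is already a proper 5-coloring.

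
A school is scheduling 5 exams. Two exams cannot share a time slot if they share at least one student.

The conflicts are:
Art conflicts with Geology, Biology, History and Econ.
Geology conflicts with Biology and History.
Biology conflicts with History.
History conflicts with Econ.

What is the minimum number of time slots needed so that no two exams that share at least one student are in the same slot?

Art, Geology, Biology, History pairwise conflict, so at least 4 time slots are needed.
Using 4 time slots: Art=1, Geology=3, Biology=4, History=2, Econ=3. No two conflicting exams share a time slot.

4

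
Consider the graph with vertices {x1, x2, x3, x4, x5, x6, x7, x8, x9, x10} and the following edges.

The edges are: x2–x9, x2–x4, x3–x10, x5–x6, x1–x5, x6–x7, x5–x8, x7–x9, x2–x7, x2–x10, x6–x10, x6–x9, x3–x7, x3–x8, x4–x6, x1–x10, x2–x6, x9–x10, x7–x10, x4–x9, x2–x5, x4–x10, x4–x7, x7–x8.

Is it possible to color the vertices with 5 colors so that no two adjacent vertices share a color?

No

x2, x4, x6, x7, x9, x10 are mutually adjacent (a clique of size 6), so at least 6 colors are needed.
So 5 colors are not enough.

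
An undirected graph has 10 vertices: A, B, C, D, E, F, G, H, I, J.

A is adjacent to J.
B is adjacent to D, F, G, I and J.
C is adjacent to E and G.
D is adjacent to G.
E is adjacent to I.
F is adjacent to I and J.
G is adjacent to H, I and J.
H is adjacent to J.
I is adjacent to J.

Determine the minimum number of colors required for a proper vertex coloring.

4

B, F, I, J are pairwise adjacent (a clique of size 4), so at least 4 colors are needed.
A valid assignment using 4 colors: A=blue, B=green, C=red, D=red, E=blue, F=blue, G=blue, H=green, I=yellow, J=red. Every edge joins two different colors.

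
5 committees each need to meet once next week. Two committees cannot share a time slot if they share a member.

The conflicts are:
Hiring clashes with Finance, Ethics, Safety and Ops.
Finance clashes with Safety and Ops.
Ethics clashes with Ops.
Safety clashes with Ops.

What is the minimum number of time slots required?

Hiring, Finance, Safety, Ops are mutually in conflict, so at least 4 time slots are needed.
Using 4 time slots: Hiring=2, Finance=4, Ethics=3, Safety=3, Ops=1. Every pair that conflicts lands in different time slots.

4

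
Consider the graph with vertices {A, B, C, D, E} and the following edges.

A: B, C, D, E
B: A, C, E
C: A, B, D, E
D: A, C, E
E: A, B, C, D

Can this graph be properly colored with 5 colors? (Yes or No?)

Yes

The chromatic number is 4. A, B, C, E form a clique, so at least 4 colors are needed.
4 colors suffice: color red → {A}; color blue → {E}; color green → {C}; color yellow → {B, D}.
Since 5 ≥ 4, a proper 5-coloring certainly exists.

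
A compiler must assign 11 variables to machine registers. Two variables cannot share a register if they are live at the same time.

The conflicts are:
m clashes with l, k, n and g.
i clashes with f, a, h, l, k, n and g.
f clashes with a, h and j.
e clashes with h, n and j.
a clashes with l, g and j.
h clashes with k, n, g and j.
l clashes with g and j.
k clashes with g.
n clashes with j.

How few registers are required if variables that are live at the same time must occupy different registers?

i, a, l, g pairwise conflict, so at least 4 registers are needed.
A valid assignment using 4 registers: m=2, i=2, f=3, e=4, a=4, h=1, l=1, k=4, n=3, g=3, j=2. Each listed conflict is separated.

4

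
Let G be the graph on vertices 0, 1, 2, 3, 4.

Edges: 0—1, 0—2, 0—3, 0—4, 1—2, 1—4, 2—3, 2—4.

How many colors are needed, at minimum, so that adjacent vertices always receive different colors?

0, 1, 2, 4 are pairwise adjacent (a clique of size 4), so at least 4 colors are needed.
One proper 4-coloring: 0=red, 1=yellow, 2=blue, 3=green, 4=green. Every edge joins two different colors.

4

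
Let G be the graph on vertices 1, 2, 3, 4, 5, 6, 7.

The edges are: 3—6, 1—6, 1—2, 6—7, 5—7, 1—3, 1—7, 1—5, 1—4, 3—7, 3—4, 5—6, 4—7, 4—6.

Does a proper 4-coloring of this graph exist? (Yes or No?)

1, 3, 4, 6, 7 are mutually adjacent (a clique of size 5), so at least 5 colors are needed.
So 4 colors are not enough.

No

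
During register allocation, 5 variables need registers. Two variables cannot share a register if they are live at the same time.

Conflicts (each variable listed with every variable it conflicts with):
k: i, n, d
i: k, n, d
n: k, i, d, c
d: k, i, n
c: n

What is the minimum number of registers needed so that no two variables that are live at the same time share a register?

k, i, n, d pairwise conflict, so at least 4 registers are needed.
4 registers suffice: k=3, i=4, n=1, d=2, c=2. Every pair that conflicts lands in different registers.

4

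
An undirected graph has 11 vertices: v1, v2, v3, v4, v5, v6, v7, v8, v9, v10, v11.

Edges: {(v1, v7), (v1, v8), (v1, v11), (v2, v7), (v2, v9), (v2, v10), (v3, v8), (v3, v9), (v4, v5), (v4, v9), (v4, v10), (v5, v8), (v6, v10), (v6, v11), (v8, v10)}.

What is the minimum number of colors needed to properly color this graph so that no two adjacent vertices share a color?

3

The cycle v10-v4-v9-v3-v8-v10 has odd length 5, so it cannot be 2-colored; at least 3 colors are needed.
3 colors suffice: color R → {v6, v7, v8, v9}; color B → {v1, v3, v5, v10}; color G → {v2, v4, v11}. Each edge has distinct colors on its endpoints.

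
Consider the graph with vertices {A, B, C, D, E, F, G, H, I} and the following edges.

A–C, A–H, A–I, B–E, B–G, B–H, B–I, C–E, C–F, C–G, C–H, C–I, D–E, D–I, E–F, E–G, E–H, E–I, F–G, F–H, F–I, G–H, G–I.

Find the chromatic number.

5

C, E, F, G, I form a clique, so at least 5 colors are needed.
5 colors suffice: color red → {H, I}; color blue → {A, E}; color green → {D, G}; color yellow → {B, C}; color purple → {F}. Every edge joins two different colors.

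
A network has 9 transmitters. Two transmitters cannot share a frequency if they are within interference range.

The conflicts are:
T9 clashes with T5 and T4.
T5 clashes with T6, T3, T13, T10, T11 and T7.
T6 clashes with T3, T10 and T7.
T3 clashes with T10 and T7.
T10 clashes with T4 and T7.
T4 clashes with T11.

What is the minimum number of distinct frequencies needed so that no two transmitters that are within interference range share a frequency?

T5, T6, T3, T10, T7 all conflict with each other, so at least 5 frequencies are needed.
5 frequencies suffice: frequency 1 → {T5, T4}; frequency 2 → {T9, T13, T10, T11}; frequency 3 → {T3}; frequency 4 → {T6}; frequency 5 → {T7}. Each listed conflict is separated.

5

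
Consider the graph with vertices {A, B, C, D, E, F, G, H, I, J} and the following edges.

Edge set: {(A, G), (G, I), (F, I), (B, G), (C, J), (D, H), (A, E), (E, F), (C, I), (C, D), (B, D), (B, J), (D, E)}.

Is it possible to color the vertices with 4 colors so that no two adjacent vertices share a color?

The chromatic number is 3. The cycle D-C-I-F-E-D has odd length 5, so it cannot be 2-colored; at least 3 colors are needed.
3 colors suffice: color 1 → {A, D, I, J}; color 2 → {B, C, E, H}; color 3 → {F, G}.
Since 4 ≥ 3, a proper 4-coloring certainly exists.

Yes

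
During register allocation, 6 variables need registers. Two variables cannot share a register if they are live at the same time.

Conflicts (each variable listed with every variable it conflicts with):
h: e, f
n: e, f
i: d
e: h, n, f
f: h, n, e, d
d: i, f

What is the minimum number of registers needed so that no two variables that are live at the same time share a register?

h, e, f pairwise conflict, so at least 3 registers are needed.
3 registers suffice: h=3, n=3, i=1, e=2, f=1, d=2. Each listed conflict is separated.

3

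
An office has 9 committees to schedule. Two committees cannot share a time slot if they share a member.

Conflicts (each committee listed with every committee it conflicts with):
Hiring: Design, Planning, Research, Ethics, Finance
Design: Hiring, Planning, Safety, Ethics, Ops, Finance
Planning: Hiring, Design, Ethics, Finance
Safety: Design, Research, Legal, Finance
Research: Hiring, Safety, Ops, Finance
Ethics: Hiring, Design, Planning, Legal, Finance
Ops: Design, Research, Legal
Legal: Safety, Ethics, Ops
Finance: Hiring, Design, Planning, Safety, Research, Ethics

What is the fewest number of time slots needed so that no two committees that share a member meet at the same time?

Hiring, Design, Planning, Ethics, Finance pairwise conflict, so at least 5 time slots are needed.
A valid assignment using 5 time slots: Hiring=3, Design=2, Planning=5, Safety=3, Research=2, Ethics=4, Ops=1, Legal=2, Finance=1. Every pair that conflicts lands in different time slots.

5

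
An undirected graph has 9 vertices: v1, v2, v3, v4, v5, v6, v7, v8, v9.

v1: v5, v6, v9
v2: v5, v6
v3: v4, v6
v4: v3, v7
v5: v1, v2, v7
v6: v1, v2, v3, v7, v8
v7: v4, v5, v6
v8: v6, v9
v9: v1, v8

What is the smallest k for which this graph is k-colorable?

v2 and v6 are adjacent, so at least 2 colors are needed.
2 colors suffice: color 1 → {v4, v5, v6, v9}; color 2 → {v1, v2, v3, v7, v8}. No two adjacent vertices share a color.

2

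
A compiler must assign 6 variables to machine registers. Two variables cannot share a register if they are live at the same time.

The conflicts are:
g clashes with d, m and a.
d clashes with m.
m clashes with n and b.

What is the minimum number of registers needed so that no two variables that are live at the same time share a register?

g, d, m all conflict with each other, so at least 3 registers are needed.
3 registers suffice: register 1 → {m, a}; register 2 → {g, n, b}; register 3 → {d}. Each listed conflict is separated.

3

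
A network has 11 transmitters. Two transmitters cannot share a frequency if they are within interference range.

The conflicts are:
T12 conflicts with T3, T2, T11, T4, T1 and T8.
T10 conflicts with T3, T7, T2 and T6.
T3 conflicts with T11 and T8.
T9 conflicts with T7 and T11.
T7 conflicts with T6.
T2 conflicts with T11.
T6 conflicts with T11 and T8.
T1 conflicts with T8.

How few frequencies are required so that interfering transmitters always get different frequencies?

3

T12, T2, T11 all conflict with each other, so at least 3 frequencies are needed.
3 frequencies suffice: frequency 1 → {T12, T10, T9}; frequency 2 → {T7, T11, T4, T8}; frequency 3 → {T3, T2, T6, T1}. Every pair that conflicts lands in different frequencies.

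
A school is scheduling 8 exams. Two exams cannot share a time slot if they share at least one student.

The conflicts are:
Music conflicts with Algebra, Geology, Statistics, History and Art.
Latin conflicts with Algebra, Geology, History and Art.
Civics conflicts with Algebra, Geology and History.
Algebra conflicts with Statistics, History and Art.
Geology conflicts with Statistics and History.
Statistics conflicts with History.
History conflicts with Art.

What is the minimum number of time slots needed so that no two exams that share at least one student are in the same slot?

4

Music, Algebra, History, Art pairwise conflict, so at least 4 time slots are needed.
4 time slots suffice: time slot 1 → {History}; time slot 2 → {Algebra, Geology}; time slot 3 → {Music, Latin, Civics}; time slot 4 → {Statistics, Art}. Every pair that conflicts lands in different time slots.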